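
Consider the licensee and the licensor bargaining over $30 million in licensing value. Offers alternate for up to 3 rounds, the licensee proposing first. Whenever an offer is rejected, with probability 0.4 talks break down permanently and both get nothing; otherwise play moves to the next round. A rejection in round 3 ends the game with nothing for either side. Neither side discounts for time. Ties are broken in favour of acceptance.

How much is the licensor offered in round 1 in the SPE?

Round 3 (the licensee proposes): the licensor will accept anything ≥ 0, so the licensee offers 0 and keeps 30.
Round 2 (the licensor proposes): rejecting gives the licensee an expected 0.6 × 30 = 18; the licensor offers that and keeps 12.
Round 1 (the licensee proposes): rejecting gives the licensor an expected 0.6 × 12 = 7.2. The licensee offers 7.2 and keeps 30 − 7.2 = 22.8.

7.2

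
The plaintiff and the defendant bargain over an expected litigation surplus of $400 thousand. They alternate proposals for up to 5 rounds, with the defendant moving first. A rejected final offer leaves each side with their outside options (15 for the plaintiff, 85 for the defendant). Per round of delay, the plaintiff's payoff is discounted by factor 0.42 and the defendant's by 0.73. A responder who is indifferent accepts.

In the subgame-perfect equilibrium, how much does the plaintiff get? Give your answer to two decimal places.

60.68

Round 5 (the defendant proposes): the plaintiff gets 15 if talks fail, so the defendant offers 15 and keeps 385.
Round 4 (the plaintiff proposes): the defendant can get 385 next round, worth 0.73 × 385 = 281.05 now. The plaintiff offers 281.05 and keeps 400 − 281.05 = 118.95.
Round 3 (the defendant proposes): the plaintiff can get 118.95 next round, worth 0.42 × 118.95 = 49.959 now, so the defendant offers 49.959, keeping 350.041.
Round 2 (the plaintiff proposes): the defendant can get 350.041 next round, worth 0.73 × 350.041 = 255.52993 now, so the plaintiff offers 255.52993, keeping 144.47007.
Round 1 (the defendant proposes): the plaintiff can get 144.47007 next round, worth 0.42 × 144.47007 = 60.6774294 now. The defendant offers 60.6774294 and keeps 400 − 60.6774294 = 339.3225706.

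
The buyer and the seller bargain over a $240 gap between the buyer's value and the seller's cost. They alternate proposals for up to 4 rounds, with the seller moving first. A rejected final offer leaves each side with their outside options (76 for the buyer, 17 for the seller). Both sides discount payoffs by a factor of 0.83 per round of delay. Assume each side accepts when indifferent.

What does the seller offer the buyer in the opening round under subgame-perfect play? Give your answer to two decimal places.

Round 4 (the buyer proposes): the seller gets 17 if talks fail, so the buyer offers 17 and keeps 223.
Round 3 (the seller proposes): the buyer can get 223 next round, worth 0.83 × 223 = 185.09 now; the seller offers that and keeps 54.91.
Round 2 (the buyer proposes): the seller can get 54.91 next round, worth 0.83 × 54.91 = 45.5753 now; the buyer offers that and keeps 194.4247.
Round 1 (the seller proposes): the buyer can get 194.4247 next round, worth 0.83 × 194.4247 = 161.372501 now, so the seller offers 161.372501, keeping 78.627499.

161.37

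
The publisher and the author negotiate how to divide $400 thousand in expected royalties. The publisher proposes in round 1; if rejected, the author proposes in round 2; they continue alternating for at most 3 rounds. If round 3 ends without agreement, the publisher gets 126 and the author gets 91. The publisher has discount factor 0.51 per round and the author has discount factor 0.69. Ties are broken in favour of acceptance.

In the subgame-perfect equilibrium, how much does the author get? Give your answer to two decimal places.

Round 3 (the publisher proposes): the author gets 91 if talks fail, so the publisher offers 91 and keeps 309.
Round 2 (the author proposes): the publisher can get 309 next round, worth 0.51 × 309 = 157.59 now; the author offers that and keeps 242.41.
Round 1 (the publisher proposes): the author can get 242.41 next round, worth 0.69 × 242.41 = 167.2629 now; the publisher offers that and keeps 232.7371.

167.26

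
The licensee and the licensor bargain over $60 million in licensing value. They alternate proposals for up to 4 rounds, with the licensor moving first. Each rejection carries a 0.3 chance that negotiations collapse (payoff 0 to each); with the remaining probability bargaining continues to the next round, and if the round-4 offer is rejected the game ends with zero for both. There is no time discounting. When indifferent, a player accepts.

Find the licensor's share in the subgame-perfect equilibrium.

Round 4 (the licensee proposes): rejection yields 0 for the licensor; the licensee offers 0 and keeps 60.
Round 3 (the licensor proposes): rejecting gives the licensee an expected 0.7 × 60 = 42, so the licensor offers 42, keeping 18.
Round 2 (the licensee proposes): rejecting gives the licensor an expected 0.7 × 18 = 12.6; the licensee offers that and keeps 47.4.
Round 1 (the licensor proposes): rejecting gives the licensee an expected 0.7 × 47.4 = 33.18; the licensor offers that and keeps 26.82.

26.82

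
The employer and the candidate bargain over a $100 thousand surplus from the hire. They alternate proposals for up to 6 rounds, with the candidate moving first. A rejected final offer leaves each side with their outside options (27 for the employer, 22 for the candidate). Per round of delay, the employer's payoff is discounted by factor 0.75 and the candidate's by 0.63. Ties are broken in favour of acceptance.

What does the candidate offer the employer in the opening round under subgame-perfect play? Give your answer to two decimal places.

Round 6 (the employer proposes): the candidate gets 22 if talks fail, so the employer offers 22 and keeps 78.
Round 5 (the candidate proposes): the employer can get 78 next round, worth 0.75 × 78 = 58.5 now; the candidate offers that and keeps 41.5.
Round 4 (the employer proposes): the candidate can get 41.5 next round, worth 0.63 × 41.5 = 26.145 now; the employer offers that and keeps 73.855.
Round 3 (the candidate proposes): the employer can get 73.855 next round, worth 0.75 × 73.855 = 55.39125 now; the candidate offers that and keeps 44.60875.
Round 2 (the employer proposes): the candidate can get 44.60875 next round, worth 0.63 × 44.60875 = 28.1035125 now, so the employer offers 28.1035125, keeping 71.8964875.
Round 1 (the candidate proposes): the employer can get 71.8964875 next round, worth 0.75 × 71.8964875 = 53.922365625 now; the candidate offers that and keeps 46.077634375.

53.92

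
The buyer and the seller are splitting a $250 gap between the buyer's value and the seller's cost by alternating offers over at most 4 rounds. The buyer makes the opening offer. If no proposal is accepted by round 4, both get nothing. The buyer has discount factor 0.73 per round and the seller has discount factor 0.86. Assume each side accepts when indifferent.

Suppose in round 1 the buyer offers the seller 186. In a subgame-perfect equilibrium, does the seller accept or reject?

Reject

Work out the seller's continuation value if the offer is rejected.
Round 4 (the seller proposes): the buyer will accept anything ≥ 0, so the seller offers 0 and keeps 250.
Round 3 (the buyer proposes): the seller can get 250 next round, worth 0.86 × 250 = 215 now; the buyer offers that and keeps 35.
Round 2 (the seller proposes): the buyer can get 35 next round, worth 0.73 × 35 = 25.55 now. The seller offers 25.55 and keeps 250 − 25.55 = 224.45.
So by rejecting in round 1, the seller gets 224.45 next round, worth 0.86 × 224.45 = 193.027 now.
Offer 186 < 193.027, so the seller rejects.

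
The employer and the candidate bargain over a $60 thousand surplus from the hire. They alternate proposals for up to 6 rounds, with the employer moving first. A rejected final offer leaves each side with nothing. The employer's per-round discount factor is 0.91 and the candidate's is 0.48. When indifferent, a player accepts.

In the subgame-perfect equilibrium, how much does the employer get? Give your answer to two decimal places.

50.78

Round 6 (the candidate proposes): rejection yields 0 for the employer; the candidate offers 0 and keeps 60.
Round 5 (the employer proposes): the candidate can get 60 next round, worth 0.48 × 60 = 28.8 now, so the employer offers 28.8, keeping 31.2.
Round 4 (the candidate proposes): the employer can get 31.2 next round, worth 0.91 × 31.2 = 28.392 now, so the candidate offers 28.392, keeping 31.608.
Round 3 (the employer proposes): the candidate can get 31.608 next round, worth 0.48 × 31.608 = 15.17184 now. The employer offers 15.17184 and keeps 60 − 15.17184 = 44.82816.
Round 2 (the candidate proposes): the employer can get 44.82816 next round, worth 0.91 × 44.82816 = 40.7936256 now; the candidate offers that and keeps 19.2063744.
Round 1 (the employer proposes): the candidate can get 19.2063744 next round, worth 0.48 × 19.2063744 = 9.219059712 now; the employer offers that and keeps 50.780940288.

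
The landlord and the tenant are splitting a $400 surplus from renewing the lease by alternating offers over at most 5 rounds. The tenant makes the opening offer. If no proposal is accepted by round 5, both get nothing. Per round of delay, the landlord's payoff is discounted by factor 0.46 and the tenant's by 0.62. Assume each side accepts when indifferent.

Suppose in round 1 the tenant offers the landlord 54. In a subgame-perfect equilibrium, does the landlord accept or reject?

Reject

Round 5 (the tenant proposes): rejection yields 0 for the landlord; the tenant offers 0 and keeps 400.
Round 4 (the landlord proposes): the tenant can get 400 next round, worth 0.62 × 400 = 248 now, so the landlord offers 248, keeping 152.
Round 3 (the tenant proposes): the landlord can get 152 next round, worth 0.46 × 152 = 69.92 now. The tenant offers 69.92 and keeps 400 − 69.92 = 330.08.
Round 2 (the landlord proposes): the tenant can get 330.08 next round, worth 0.62 × 330.08 = 204.6496 now, so the landlord offers 204.6496, keeping 195.3504.
So by rejecting in round 1, the landlord gets 195.3504 next round, worth 0.46 × 195.3504 = 89.861184 now.
Offer 54 < 89.861184, so the landlord rejects.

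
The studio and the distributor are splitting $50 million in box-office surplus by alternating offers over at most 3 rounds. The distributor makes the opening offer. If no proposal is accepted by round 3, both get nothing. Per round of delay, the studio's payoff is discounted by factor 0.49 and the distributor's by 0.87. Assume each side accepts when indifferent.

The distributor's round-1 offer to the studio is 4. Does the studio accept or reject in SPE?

Round 3 (the distributor proposes): rejection yields 0 for the studio; the distributor offers 0 and keeps 50.
Round 2 (the studio proposes): the distributor can get 50 next round, worth 0.87 × 50 = 43.5 now; the studio offers that and keeps 6.5.
So by rejecting in round 1, the studio gets 6.5 next round, worth 0.49 × 6.5 = 3.185 now.
Offer 4 ≥ 3.185, so the studio accepts.

Accept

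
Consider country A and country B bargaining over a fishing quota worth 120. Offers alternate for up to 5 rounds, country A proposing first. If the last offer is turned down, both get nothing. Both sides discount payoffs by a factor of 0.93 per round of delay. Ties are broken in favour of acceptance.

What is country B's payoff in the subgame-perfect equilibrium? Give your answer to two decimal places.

14.57

Round 5 (country A proposes): country B will accept anything ≥ 0, so country A offers 0 and keeps 120.
Round 4 (country B proposes): country A can get 120 next round, worth 0.93 × 120 = 111.6 now; country B offers that and keeps 8.4.
Round 3 (country A proposes): country B can get 8.4 next round, worth 0.93 × 8.4 = 7.812 now. Country A offers 7.812 and keeps 120 − 7.812 = 112.188.
Round 2 (country B proposes): country A can get 112.188 next round, worth 0.93 × 112.188 = 104.33484 now, so country B offers 104.33484, keeping 15.66516.
Round 1 (country A proposes): country B can get 15.66516 next round, worth 0.93 × 15.66516 = 14.5685988 now, so country A offers 14.5685988, keeping 105.4314012.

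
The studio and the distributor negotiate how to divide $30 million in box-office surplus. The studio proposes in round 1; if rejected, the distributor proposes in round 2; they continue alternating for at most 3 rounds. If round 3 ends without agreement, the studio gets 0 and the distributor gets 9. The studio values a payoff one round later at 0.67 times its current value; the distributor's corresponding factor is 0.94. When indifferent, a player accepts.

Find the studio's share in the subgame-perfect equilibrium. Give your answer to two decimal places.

Round 3 (the studio proposes): the distributor gets 9 if talks fail, so the studio offers 9 and keeps 21.
Round 2 (the distributor proposes): the studio can get 21 next round, worth 0.67 × 21 = 14.07 now; the distributor offers that and keeps 15.93.
Round 1 (the studio proposes): the distributor can get 15.93 next round, worth 0.94 × 15.93 = 14.9742 now, so the studio offers 14.9742, keeping 15.0258.

15.03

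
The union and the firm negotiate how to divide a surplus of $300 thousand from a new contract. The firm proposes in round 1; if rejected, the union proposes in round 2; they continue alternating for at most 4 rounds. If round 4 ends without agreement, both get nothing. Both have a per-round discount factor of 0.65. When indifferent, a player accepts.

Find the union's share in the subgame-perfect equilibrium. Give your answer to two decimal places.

150.64

Solve by backward induction from round 4.
Round 4 (the union proposes): rejection yields 0 for the firm; the union offers 0 and keeps 300.
Round 3 (the firm proposes): the union can get 300 next round, worth 0.65 × 300 = 195 now; the firm offers that and keeps 105.
Round 2 (the union proposes): the firm can get 105 next round, worth 0.65 × 105 = 68.25 now, so the union offers 68.25, keeping 231.75.
Round 1 (the firm proposes): the union can get 231.75 next round, worth 0.65 × 231.75 = 150.6375 now, so the firm offers 150.6375, keeping 149.3625.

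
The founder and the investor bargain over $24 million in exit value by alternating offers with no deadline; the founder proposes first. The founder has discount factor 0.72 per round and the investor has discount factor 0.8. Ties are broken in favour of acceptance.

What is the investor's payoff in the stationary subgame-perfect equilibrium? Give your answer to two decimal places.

12.68

When the founder proposes, the investor accepts any offer worth at least 0.8 times what the investor would get by proposing next round; and vice versa.
This gives x = 24 − 0.8y and y = 24 − 0.72x, where x and y are each side's share when it proposes.
Hence (1 − 0.8·0.72)x = 24(1 − 0.8), i.e. 0.424·x = 4.8.
x ≈ 11.3208; the investor's share is 24 − x ≈ 12.6792.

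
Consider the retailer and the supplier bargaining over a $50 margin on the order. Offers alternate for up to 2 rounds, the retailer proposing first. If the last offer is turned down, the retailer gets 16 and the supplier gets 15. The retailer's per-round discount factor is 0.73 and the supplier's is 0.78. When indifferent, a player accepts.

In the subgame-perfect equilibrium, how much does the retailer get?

23.48

Round 2 (the supplier proposes): the retailer gets 16 if talks fail, so the supplier offers 16 and keeps 34.
Round 1 (the retailer proposes): the supplier can get 34 next round, worth 0.78 × 34 = 26.52 now. The retailer offers 26.52 and keeps 50 − 26.52 = 23.48.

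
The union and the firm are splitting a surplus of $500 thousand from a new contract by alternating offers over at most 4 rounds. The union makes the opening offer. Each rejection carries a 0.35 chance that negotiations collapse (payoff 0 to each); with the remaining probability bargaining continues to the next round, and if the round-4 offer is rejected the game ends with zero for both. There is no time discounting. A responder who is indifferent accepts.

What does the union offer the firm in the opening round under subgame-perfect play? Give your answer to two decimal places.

By backward induction:
Round 4 (the firm proposes): rejection yields 0 for the union; the firm offers 0 and keeps 500.
Round 3 (the union proposes): rejecting gives the firm an expected 0.65 × 500 = 325. The union offers 325 and keeps 500 − 325 = 175.
Round 2 (the firm proposes): rejecting gives the union an expected 0.65 × 175 = 113.75; the firm offers that and keeps 386.25.
Round 1 (the union proposes): rejecting gives the firm an expected 0.65 × 386.25 = 251.0625, so the union offers 251.0625, keeping 248.9375.

251.06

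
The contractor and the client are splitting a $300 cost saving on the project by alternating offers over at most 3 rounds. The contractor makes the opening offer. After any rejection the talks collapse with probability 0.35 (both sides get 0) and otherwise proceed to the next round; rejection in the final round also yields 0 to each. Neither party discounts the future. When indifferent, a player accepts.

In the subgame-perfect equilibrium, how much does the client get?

Round 3 (the contractor proposes): the client will accept anything ≥ 0, so the contractor offers 0 and keeps 300.
Round 2 (the client proposes): rejecting gives the contractor an expected 0.65 × 300 = 195. The client offers 195 and keeps 300 − 195 = 105.
Round 1 (the contractor proposes): rejecting gives the client an expected 0.65 × 105 = 68.25, so the contractor offers 68.25, keeping 231.75.

68.25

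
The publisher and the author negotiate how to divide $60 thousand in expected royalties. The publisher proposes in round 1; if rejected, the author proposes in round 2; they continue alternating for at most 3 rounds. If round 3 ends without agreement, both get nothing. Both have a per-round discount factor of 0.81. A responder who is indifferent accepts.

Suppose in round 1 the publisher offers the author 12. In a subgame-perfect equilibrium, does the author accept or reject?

Work out the author's continuation value if the offer is rejected.
Round 3 (the publisher proposes): rejection yields 0 for the author; the publisher offers 0 and keeps 60.
Round 2 (the author proposes): the publisher can get 60 next round, worth 0.81 × 60 = 48.6 now, so the author offers 48.6, keeping 11.4.
So by rejecting in round 1, the author gets 11.4 next round, worth 0.81 × 11.4 = 9.234 now.
Offer 12 ≥ 9.234, so the author accepts.

Accept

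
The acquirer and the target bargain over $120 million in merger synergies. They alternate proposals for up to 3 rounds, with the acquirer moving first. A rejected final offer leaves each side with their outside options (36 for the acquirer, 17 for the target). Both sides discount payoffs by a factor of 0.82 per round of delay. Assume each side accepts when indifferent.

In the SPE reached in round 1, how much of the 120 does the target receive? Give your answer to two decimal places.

29.14

Round 3 (the acquirer proposes): the target gets 17 if talks fail, so the acquirer offers 17 and keeps 103.
Round 2 (the target proposes): the acquirer can get 103 next round, worth 0.82 × 103 = 84.46 now; the target offers that and keeps 35.54.
Round 1 (the acquirer proposes): the target can get 35.54 next round, worth 0.82 × 35.54 = 29.1428 now; the acquirer offers that and keeps 90.8572.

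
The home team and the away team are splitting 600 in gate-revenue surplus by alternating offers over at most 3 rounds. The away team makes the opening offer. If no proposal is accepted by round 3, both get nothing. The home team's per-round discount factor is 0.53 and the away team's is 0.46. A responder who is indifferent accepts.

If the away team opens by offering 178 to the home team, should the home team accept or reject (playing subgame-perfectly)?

Round 3 (the away team proposes): rejection yields 0 for the home team; the away team offers 0 and keeps 600.
Round 2 (the home team proposes): the away team can get 600 next round, worth 0.46 × 600 = 276 now, so the home team offers 276, keeping 324.
So by rejecting in round 1, the home team gets 324 next round, worth 0.53 × 324 = 171.72 now.
Offer 178 ≥ 171.72, so the home team accepts.

Accept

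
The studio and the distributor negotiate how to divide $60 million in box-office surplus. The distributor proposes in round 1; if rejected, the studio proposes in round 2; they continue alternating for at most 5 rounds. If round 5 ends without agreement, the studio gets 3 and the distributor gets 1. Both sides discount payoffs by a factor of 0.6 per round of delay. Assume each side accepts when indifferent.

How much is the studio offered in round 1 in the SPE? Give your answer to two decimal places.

Solve by backward induction from round 5.
Round 5 (the distributor proposes): the studio gets 3 if talks fail, so the distributor offers 3 and keeps 57.
Round 4 (the studio proposes): the distributor can get 57 next round, worth 0.6 × 57 = 34.2 now, so the studio offers 34.2, keeping 25.8.
Round 3 (the distributor proposes): the studio can get 25.8 next round, worth 0.6 × 25.8 = 15.48 now. The distributor offers 15.48 and keeps 60 − 15.48 = 44.52.
Round 2 (the studio proposes): the distributor can get 44.52 next round, worth 0.6 × 44.52 = 26.712 now; the studio offers that and keeps 33.288.
Round 1 (the distributor proposes): the studio can get 33.288 next round, worth 0.6 × 33.288 = 19.9728 now; the distributor offers that and keeps 40.0272.

19.97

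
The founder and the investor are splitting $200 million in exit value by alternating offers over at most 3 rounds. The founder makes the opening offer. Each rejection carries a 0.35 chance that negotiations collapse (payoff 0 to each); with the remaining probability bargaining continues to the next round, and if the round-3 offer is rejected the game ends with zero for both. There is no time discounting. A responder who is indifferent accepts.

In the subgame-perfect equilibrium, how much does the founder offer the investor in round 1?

Round 3 (the founder proposes): rejection yields 0 for the investor; the founder offers 0 and keeps 200.
Round 2 (the investor proposes): rejecting gives the founder an expected 0.65 × 200 = 130; the investor offers that and keeps 70.
Round 1 (the founder proposes): rejecting gives the investor an expected 0.65 × 70 = 45.5, so the founder offers 45.5, keeping 154.5.

45.5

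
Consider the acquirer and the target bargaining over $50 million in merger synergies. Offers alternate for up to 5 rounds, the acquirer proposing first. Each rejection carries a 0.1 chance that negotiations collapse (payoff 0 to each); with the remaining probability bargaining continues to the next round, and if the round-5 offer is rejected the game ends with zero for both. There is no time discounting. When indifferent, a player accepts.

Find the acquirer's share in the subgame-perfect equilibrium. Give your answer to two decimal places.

41.86

Round 5 (the acquirer proposes): rejection yields 0 for the target; the acquirer offers 0 and keeps 50.
Round 4 (the target proposes): rejecting gives the acquirer an expected 0.9 × 50 = 45. The target offers 45 and keeps 50 − 45 = 5.
Round 3 (the acquirer proposes): rejecting gives the target an expected 0.9 × 5 = 4.5. The acquirer offers 4.5 and keeps 50 − 4.5 = 45.5.
Round 2 (the target proposes): rejecting gives the acquirer an expected 0.9 × 45.5 = 40.95, so the target offers 40.95, keeping 9.05.
Round 1 (the acquirer proposes): rejecting gives the target an expected 0.9 × 9.05 = 8.145, so the acquirer offers 8.145, keeping 41.855.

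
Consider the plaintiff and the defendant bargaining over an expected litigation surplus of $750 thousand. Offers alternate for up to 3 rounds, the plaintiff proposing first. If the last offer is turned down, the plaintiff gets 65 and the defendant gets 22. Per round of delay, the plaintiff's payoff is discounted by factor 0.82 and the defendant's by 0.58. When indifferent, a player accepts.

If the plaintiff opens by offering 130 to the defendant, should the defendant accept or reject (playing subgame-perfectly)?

Accept

Round 3 (the plaintiff proposes): the defendant gets 22 if talks fail, so the plaintiff offers 22 and keeps 728.
Round 2 (the defendant proposes): the plaintiff can get 728 next round, worth 0.82 × 728 = 596.96 now. The defendant offers 596.96 and keeps 750 − 596.96 = 153.04.
So by rejecting in round 1, the defendant gets 153.04 next round, worth 0.58 × 153.04 = 88.7632 now.
Offer 130 ≥ 88.7632, so the defendant accepts.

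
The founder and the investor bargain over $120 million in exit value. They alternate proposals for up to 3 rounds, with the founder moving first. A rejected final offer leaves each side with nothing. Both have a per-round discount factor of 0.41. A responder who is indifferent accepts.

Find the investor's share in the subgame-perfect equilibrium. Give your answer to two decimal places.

Round 3 (the founder proposes): rejection yields 0 for the investor; the founder offers 0 and keeps 120.
Round 2 (the investor proposes): the founder can get 120 next round, worth 0.41 × 120 = 49.2 now. The investor offers 49.2 and keeps 120 − 49.2 = 70.8.
Round 1 (the founder proposes): the investor can get 70.8 next round, worth 0.41 × 70.8 = 29.028 now, so the founder offers 29.028, keeping 90.972.

29.03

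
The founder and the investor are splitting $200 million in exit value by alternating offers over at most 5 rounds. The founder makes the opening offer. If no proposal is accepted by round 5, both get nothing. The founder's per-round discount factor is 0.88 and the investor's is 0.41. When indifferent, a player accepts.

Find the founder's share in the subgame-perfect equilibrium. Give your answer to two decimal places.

186.61

Round 5 (the founder proposes): rejection yields 0 for the investor; the founder offers 0 and keeps 200.
Round 4 (the investor proposes): the founder can get 200 next round, worth 0.88 × 200 = 176 now; the investor offers that and keeps 24.
Round 3 (the founder proposes): the investor can get 24 next round, worth 0.41 × 24 = 9.84 now; the founder offers that and keeps 190.16.
Round 2 (the investor proposes): the founder can get 190.16 next round, worth 0.88 × 190.16 = 167.3408 now. The investor offers 167.3408 and keeps 200 − 167.3408 = 32.6592.
Round 1 (the founder proposes): the investor can get 32.6592 next round, worth 0.41 × 32.6592 = 13.390272 now; the founder offers that and keeps 186.609728.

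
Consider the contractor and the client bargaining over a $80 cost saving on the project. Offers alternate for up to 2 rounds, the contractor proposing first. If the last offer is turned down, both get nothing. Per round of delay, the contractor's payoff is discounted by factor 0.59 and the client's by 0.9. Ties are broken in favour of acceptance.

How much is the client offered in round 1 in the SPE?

72

Round 2 (the client proposes): the contractor will accept anything ≥ 0, so the client offers 0 and keeps 80.
Round 1 (the contractor proposes): the client can get 80 next round, worth 0.9 × 80 = 72 now. The contractor offers 72 and keeps 80 − 72 = 8.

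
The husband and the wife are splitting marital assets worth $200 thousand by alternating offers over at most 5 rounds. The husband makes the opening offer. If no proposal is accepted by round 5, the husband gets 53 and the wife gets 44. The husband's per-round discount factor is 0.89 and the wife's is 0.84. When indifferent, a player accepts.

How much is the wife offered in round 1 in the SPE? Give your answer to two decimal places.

56.89

Round 5 (the husband proposes): the wife gets 44 if talks fail, so the husband offers 44 and keeps 156.
Round 4 (the wife proposes): the husband can get 156 next round, worth 0.89 × 156 = 138.84 now, so the wife offers 138.84, keeping 61.16.
Round 3 (the husband proposes): the wife can get 61.16 next round, worth 0.84 × 61.16 = 51.3744 now; the husband offers that and keeps 148.6256.
Round 2 (the wife proposes): the husband can get 148.6256 next round, worth 0.89 × 148.6256 = 132.276784 now; the wife offers that and keeps 67.723216.
Round 1 (the husband proposes): the wife can get 67.723216 next round, worth 0.84 × 67.723216 = 56.88750144 now, so the husband offers 56.88750144, keeping 143.11249856.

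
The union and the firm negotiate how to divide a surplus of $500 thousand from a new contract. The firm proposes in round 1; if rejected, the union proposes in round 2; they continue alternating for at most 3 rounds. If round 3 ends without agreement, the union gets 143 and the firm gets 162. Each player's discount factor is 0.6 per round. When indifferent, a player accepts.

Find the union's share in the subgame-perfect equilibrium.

Round 3 (the firm proposes): the union gets 143 if talks fail, so the firm offers 143 and keeps 357.
Round 2 (the union proposes): the firm can get 357 next round, worth 0.6 × 357 = 214.2 now; the union offers that and keeps 285.8.
Round 1 (the firm proposes): the union can get 285.8 next round, worth 0.6 × 285.8 = 171.48 now. The firm offers 171.48 and keeps 500 − 171.48 = 328.52.

171.48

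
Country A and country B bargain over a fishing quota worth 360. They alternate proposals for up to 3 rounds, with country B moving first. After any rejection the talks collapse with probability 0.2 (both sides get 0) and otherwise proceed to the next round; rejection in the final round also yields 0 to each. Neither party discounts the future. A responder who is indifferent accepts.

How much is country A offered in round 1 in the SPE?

Round 3 (country B proposes): country A will accept anything ≥ 0, so country B offers 0 and keeps 360.
Round 2 (country A proposes): rejecting gives country B an expected 0.8 × 360 = 288. Country A offers 288 and keeps 360 − 288 = 72.
Round 1 (country B proposes): rejecting gives country A an expected 0.8 × 72 = 57.6, so country B offers 57.6, keeping 302.4.

57.6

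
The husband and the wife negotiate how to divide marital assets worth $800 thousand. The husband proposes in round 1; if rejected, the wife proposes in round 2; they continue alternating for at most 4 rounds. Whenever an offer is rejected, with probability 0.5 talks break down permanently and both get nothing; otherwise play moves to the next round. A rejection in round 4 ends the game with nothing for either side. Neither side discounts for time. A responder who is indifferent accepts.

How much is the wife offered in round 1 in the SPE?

Round 4 (the wife proposes): rejection yields 0 for the husband; the wife offers 0 and keeps 800.
Round 3 (the husband proposes): rejecting gives the wife an expected 0.5 × 800 = 400, so the husband offers 400, keeping 400.
Round 2 (the wife proposes): rejecting gives the husband an expected 0.5 × 400 = 200. The wife offers 200 and keeps 800 − 200 = 600.
Round 1 (the husband proposes): rejecting gives the wife an expected 0.5 × 600 = 300; the husband offers that and keeps 500.

300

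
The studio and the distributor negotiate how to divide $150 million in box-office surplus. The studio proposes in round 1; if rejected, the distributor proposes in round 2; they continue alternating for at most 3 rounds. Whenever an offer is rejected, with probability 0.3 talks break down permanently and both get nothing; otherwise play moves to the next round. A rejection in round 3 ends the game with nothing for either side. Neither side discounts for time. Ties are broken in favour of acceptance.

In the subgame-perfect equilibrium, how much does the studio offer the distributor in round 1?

31.5

Round 3 (the studio proposes): rejection yields 0 for the distributor; the studio offers 0 and keeps 150.
Round 2 (the distributor proposes): rejecting gives the studio an expected 0.7 × 150 = 105; the distributor offers that and keeps 45.
Round 1 (the studio proposes): rejecting gives the distributor an expected 0.7 × 45 = 31.5; the studio offers that and keeps 118.5.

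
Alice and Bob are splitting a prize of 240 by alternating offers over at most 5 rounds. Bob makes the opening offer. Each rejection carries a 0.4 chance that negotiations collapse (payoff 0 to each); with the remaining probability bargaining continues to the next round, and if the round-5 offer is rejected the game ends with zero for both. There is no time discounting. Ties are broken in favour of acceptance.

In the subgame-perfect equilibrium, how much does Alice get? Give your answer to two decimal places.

78.34

By backward induction:
Round 5 (Bob proposes): rejection yields 0 for Alice; Bob offers 0 and keeps 240.
Round 4 (Alice proposes): rejecting gives Bob an expected 0.6 × 240 = 144; Alice offers that and keeps 96.
Round 3 (Bob proposes): rejecting gives Alice an expected 0.6 × 96 = 57.6; Bob offers that and keeps 182.4.
Round 2 (Alice proposes): rejecting gives Bob an expected 0.6 × 182.4 = 109.44. Alice offers 109.44 and keeps 240 − 109.44 = 130.56.
Round 1 (Bob proposes): rejecting gives Alice an expected 0.6 × 130.56 = 78.336, so Bob offers 78.336, keeping 161.664.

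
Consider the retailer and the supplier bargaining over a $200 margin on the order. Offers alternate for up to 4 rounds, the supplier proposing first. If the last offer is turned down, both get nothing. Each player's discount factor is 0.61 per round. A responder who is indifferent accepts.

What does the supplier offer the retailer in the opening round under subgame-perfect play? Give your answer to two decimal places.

Round 4 (the retailer proposes): the supplier will accept anything ≥ 0, so the retailer offers 0 and keeps 200.
Round 3 (the supplier proposes): the retailer can get 200 next round, worth 0.61 × 200 = 122 now; the supplier offers that and keeps 78.
Round 2 (the retailer proposes): the supplier can get 78 next round, worth 0.61 × 78 = 47.58 now. The retailer offers 47.58 and keeps 200 − 47.58 = 152.42.
Round 1 (the supplier proposes): the retailer can get 152.42 next round, worth 0.61 × 152.42 = 92.9762 now; the supplier offers that and keeps 107.0238.

92.98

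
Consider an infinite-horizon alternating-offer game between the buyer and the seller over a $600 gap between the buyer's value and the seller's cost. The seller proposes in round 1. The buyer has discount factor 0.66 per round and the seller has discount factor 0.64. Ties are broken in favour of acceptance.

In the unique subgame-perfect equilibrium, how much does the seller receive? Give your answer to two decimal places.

353.19

In a stationary SPE each proposer offers the other exactly their discounted continuation value.
If the seller keeps x when proposing and the buyer keeps y when proposing, then x = 600 − 0.66y and y = 600 − 0.64x.
Solving: x = 600(1 − 0.66) / (1 − 0.64·0.66) = 204 / 0.5776 ≈ 353.1856.
The buyer gets 600 − 353.1856 ≈ 246.8144.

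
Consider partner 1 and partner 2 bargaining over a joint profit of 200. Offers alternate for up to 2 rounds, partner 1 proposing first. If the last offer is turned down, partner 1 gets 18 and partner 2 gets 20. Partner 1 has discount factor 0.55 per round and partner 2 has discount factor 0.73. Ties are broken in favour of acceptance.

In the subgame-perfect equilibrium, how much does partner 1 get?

By backward induction:
Round 2 (partner 2 proposes): partner 1 gets 18 if talks fail, so partner 2 offers 18 and keeps 182.
Round 1 (partner 1 proposes): partner 2 can get 182 next round, worth 0.73 × 182 = 132.86 now, so partner 1 offers 132.86, keeping 67.14.

67.14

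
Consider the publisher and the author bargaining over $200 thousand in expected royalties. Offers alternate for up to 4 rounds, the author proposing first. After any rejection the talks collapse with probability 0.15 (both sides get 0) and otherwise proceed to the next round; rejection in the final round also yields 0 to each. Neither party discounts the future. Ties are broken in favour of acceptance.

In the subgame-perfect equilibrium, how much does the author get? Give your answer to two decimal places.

Round 4 (the publisher proposes): the author will accept anything ≥ 0, so the publisher offers 0 and keeps 200.
Round 3 (the author proposes): rejecting gives the publisher an expected 0.85 × 200 = 170; the author offers that and keeps 30.
Round 2 (the publisher proposes): rejecting gives the author an expected 0.85 × 30 = 25.5; the publisher offers that and keeps 174.5.
Round 1 (the author proposes): rejecting gives the publisher an expected 0.85 × 174.5 = 148.325; the author offers that and keeps 51.675.

51.68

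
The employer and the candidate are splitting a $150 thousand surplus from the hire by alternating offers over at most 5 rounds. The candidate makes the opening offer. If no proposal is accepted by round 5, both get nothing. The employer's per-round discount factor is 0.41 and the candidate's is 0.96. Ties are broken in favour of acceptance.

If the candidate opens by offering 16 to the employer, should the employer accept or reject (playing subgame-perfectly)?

Accept

Round 5 (the candidate proposes): the employer will accept anything ≥ 0, so the candidate offers 0 and keeps 150.
Round 4 (the employer proposes): the candidate can get 150 next round, worth 0.96 × 150 = 144 now; the employer offers that and keeps 6.
Round 3 (the candidate proposes): the employer can get 6 next round, worth 0.41 × 6 = 2.46 now. The candidate offers 2.46 and keeps 150 − 2.46 = 147.54.
Round 2 (the employer proposes): the candidate can get 147.54 next round, worth 0.96 × 147.54 = 141.6384 now, so the employer offers 141.6384, keeping 8.3616.
So by rejecting in round 1, the employer gets 8.3616 next round, worth 0.41 × 8.3616 = 3.428256 now.
Offer 16 ≥ 3.428256, so the employer accepts.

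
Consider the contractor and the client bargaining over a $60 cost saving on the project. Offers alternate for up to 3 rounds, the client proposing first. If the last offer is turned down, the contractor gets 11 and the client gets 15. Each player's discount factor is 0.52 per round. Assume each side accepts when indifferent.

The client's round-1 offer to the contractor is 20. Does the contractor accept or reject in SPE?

Accept

Round 3 (the client proposes): the contractor gets 11 if talks fail, so the client offers 11 and keeps 49.
Round 2 (the contractor proposes): the client can get 49 next round, worth 0.52 × 49 = 25.48 now; the contractor offers that and keeps 34.52.
So by rejecting in round 1, the contractor gets 34.52 next round, worth 0.52 × 34.52 = 17.9504 now.
Offer 20 ≥ 17.9504, so the contractor accepts.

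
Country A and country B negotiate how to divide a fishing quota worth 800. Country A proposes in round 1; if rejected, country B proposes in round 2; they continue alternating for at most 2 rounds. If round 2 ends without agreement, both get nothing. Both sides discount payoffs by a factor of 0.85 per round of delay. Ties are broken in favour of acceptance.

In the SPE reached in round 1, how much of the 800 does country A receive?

120

Round 2 (country B proposes): rejection yields 0 for country A; country B offers 0 and keeps 800.
Round 1 (country A proposes): country B can get 800 next round, worth 0.85 × 800 = 680 now, so country A offers 680, keeping 120.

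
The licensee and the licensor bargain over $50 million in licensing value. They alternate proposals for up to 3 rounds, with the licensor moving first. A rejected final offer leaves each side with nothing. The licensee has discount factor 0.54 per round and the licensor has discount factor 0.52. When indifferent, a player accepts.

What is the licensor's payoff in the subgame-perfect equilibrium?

Round 3 (the licensor proposes): rejection yields 0 for the licensee; the licensor offers 0 and keeps 50.
Round 2 (the licensee proposes): the licensor can get 50 next round, worth 0.52 × 50 = 26 now. The licensee offers 26 and keeps 50 − 26 = 24.
Round 1 (the licensor proposes): the licensee can get 24 next round, worth 0.54 × 24 = 12.96 now. The licensor offers 12.96 and keeps 50 − 12.96 = 37.04.

37.04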